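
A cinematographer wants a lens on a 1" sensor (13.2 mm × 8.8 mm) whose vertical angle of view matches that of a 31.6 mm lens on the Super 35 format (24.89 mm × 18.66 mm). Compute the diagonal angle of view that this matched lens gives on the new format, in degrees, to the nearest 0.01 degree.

56.05°

Equal vertical AOV ⇒ f₂ = f₁ · 8.8/18.66 = 31.6 × 0.47160 ≈ 14.9025 mm.
Sensor diagonal = √(13.2² + 8.8²) = √251.6800 ≈ 15.8644 mm.
Diagonal AOV on the new format = 2·arctan(15.8644 / (2 × 14.9025)) = 2·arctan(0.53228) ≈ 56.0505°.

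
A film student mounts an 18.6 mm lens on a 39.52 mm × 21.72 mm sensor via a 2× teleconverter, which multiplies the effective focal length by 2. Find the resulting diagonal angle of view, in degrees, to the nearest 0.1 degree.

62.4°

Effective focal length f = 18.6 × 2 = 37.2 mm.
Sensor diagonal = √(39.52² + 21.72²) = √2033.5888 ≈ 45.0953 mm.
α = 2·arctan(45.095 / (2 × 37.2)) = 2·arctan(0.60612) ≈ 62.4418°.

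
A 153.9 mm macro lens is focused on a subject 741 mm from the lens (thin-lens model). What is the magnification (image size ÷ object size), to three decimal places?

0.262×

Thin lens: 1/f = 1/dₒ + 1/dᵢ → 1/dᵢ = 1/153.9 − 1/741 = 0.0051482 mm⁻¹, so dᵢ ≈ 194.2427 mm.
Magnification m = dᵢ/dₒ = 194.2427/741 ≈ 0.26214.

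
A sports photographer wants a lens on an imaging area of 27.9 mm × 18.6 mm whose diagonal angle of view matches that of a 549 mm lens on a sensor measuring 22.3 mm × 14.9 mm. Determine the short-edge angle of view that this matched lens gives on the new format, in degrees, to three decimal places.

1.553°

Sensor diagonal = √(22.3² + 14.9²) = √719.3000 ≈ 26.8198 mm.
Sensor diagonal = √(27.9² + 18.6²) = √1124.3700 ≈ 33.5316 mm.
Equal diagonal AOV ⇒ f₂ = f₁ · 33.5316/26.8198 = 549 × 1.25026 ≈ 686.3916 mm.
Short-edge AOV on the new format = 2·arctan(18.6 / (2 × 686.3916)) = 2·arctan(0.01355) ≈ 1.5525°.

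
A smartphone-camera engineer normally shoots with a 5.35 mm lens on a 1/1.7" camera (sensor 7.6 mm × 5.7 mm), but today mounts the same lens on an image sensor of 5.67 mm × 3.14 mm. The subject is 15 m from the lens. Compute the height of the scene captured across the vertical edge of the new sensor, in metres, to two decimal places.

The focal length stays 5.35 mm; the relevant sensor dimension is now h = 3.14 mm. Object distance dₒ = 15 m = 15000 mm.
Thin-lens field height W = h·(dₒ − f)/f = 3.14 × (15000 − 5.35)/5.35 ≈ 8800.598 mm = 8.8006 m.

8.80 m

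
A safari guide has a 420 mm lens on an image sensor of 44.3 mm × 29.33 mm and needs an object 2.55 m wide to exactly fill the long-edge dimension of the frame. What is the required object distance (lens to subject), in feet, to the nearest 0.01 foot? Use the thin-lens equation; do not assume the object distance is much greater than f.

W: 2.55 m = 2550 mm.
Magnification m = w/W = dᵢ/dₒ; combined with 1/f = 1/dₒ + 1/dᵢ this gives dₒ = f·(1 + W/w).
dₒ = 420 mm × (1 + 2550/44.3) = 420 × 58.5621 ≈ 24596.072 mm = 24596.072/304.8 ft = 80.6958 ft.

80.70 ft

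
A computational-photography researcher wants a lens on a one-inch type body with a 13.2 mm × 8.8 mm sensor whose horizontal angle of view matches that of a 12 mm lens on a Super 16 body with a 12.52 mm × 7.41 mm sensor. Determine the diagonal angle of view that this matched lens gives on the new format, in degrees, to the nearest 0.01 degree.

Equal horizontal AOV ⇒ f₂ = f₁ · 13.2/12.52 = 12 × 1.05431 ≈ 12.6518 mm.
Sensor diagonal = √(13.2² + 8.8²) = √251.6800 ≈ 15.8644 mm.
Diagonal AOV on the new format = 2·arctan(15.8644 / (2 × 12.6518)) = 2·arctan(0.62697) ≈ 64.1726°.

64.17°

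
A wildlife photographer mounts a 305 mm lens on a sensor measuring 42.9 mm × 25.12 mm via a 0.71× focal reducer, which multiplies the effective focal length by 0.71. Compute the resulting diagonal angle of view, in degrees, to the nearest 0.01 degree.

Effective focal length f = 305 × 0.71 = 216.55 mm.
Sensor diagonal = √(42.9² + 25.12²) = √2471.4244 ≈ 49.7134 mm.
α = 2·arctan(49.713 / (2 × 216.55)) = 2·arctan(0.11479) ≈ 13.0961°.

13.10°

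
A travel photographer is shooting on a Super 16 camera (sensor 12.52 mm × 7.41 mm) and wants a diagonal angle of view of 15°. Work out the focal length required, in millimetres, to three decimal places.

Sensor diagonal = √(12.52² + 7.41²) = √211.6585 ≈ 14.5485 mm.
From α = 2·arctan(d/2f) we get f = d / (2·tan(α/2)).
With d = 14.5485 mm and α/2 = 7.5°, tan(α/2) ≈ 0.13165, so f ≈ 14.5485 / 0.26330 ≈ 55.2534 mm.

55.253 mm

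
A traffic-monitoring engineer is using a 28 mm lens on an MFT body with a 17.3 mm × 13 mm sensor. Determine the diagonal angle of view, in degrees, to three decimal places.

42.256°

Sensor diagonal = √(17.3² + 13²) = √468.2900 ≈ 21.6400 mm.
Angle of view α = 2·arctan(d/2f) with d = 21.6400 mm and f = 28 mm.
d/2f = 0.38643; arctan(0.38643) ≈ 21.1280°, so α ≈ 42.2559°.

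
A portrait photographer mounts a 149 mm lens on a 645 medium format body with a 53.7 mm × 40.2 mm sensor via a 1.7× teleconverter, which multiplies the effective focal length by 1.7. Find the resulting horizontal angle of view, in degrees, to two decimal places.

12.10°

Effective focal length f = 149 × 1.7 = 253.3 mm.
α = 2·arctan(53.7 / (2 × 253.3)) = 2·arctan(0.10600) ≈ 12.1016°.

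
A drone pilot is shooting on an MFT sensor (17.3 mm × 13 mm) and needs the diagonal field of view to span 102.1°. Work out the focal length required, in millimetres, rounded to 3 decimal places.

8.746 mm

Sensor diagonal = √(17.3² + 13²) = √468.2900 ≈ 21.6400 mm.
From α = 2·arctan(d/2f) we get f = d / (2·tan(α/2)).
With d = 21.6400 mm and α/2 = 51.05°, tan(α/2) ≈ 1.23710, so f ≈ 21.6400 / 2.47421 ≈ 8.7462 mm.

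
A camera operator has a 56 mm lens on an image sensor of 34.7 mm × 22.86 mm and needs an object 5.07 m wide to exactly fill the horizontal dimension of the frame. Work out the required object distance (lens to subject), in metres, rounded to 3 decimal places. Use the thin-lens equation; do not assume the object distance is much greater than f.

8.238 m

W: 5.07 m = 5070 mm.
Magnification m = w/W = dᵢ/dₒ; combined with 1/f = 1/dₒ + 1/dᵢ this gives dₒ = f·(1 + W/w).
dₒ = 56 mm × (1 + 5070/34.7) = 56 × 147.1095 ≈ 8238.133 mm = 8.23813 m.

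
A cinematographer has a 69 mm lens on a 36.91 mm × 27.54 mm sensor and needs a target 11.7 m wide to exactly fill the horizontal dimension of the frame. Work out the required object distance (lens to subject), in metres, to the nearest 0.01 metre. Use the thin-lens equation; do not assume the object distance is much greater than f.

W: 11.7 m = 11700 mm.
Magnification m = w/W = dᵢ/dₒ; combined with 1/f = 1/dₒ + 1/dᵢ this gives dₒ = f·(1 + W/w).
dₒ = 69 mm × (1 + 11700/36.91) = 69 × 317.9873 ≈ 21941.121 mm = 21.9411 m.

21.94 m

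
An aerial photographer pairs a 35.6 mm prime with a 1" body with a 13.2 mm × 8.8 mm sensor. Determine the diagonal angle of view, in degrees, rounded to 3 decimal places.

25.122°

Sensor diagonal = √(13.2² + 8.8²) = √251.6800 ≈ 15.8644 mm.
Angle of view α = 2·arctan(d/2f) with d = 15.8644 mm and f = 35.6 mm.
d/2f = 0.22281; arctan(0.22281) ≈ 12.5612°, so α ≈ 25.1223°.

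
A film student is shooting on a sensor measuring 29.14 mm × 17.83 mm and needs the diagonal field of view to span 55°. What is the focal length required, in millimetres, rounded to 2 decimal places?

Sensor diagonal = √(29.14² + 17.83²) = √1167.0485 ≈ 34.1621 mm.
From α = 2·arctan(d/2f) we get f = d / (2·tan(α/2)).
With d = 34.1621 mm and α/2 = 27.5°, tan(α/2) ≈ 0.52057, so f ≈ 34.1621 / 1.04113 ≈ 32.8124 mm.

32.81 mm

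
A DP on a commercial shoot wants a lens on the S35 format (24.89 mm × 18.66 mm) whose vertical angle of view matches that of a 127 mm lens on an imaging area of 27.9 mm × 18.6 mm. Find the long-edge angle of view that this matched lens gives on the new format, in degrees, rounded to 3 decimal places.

11.158°

Equal vertical AOV ⇒ f₂ = f₁ · 18.66/18.6 = 127 × 1.00323 ≈ 127.4097 mm.
Long-edge AOV on the new format = 2·arctan(24.89 / (2 × 127.4097)) = 2·arctan(0.09768) ≈ 11.1576°.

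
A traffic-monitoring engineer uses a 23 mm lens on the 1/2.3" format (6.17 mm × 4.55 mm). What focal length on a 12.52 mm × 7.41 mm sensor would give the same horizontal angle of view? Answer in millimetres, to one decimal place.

Equal angle of view means equal width/f ratio, so f₂ = f₁ · (width₂/width₁) = 23 × 12.52/6.17.
f₂ = 23 × 2.02917 ≈ 46.671 mm.

46.7 mm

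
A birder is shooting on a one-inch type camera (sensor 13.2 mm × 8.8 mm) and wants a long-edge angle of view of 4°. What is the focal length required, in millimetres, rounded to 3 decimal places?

From α = 2·arctan(w/2f) we get f = w / (2·tan(α/2)).
With w = 13.2 mm and α/2 = 2°, tan(α/2) ≈ 0.03492, so f ≈ 13.2 / 0.06984 ≈ 188.9993 mm.

188.999 mm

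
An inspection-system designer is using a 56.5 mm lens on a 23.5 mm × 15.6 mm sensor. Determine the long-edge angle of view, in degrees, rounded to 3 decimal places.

23.496°

Angle of view α = 2·arctan(w/2f) with w = 23.5 mm and f = 56.5 mm.
w/2f = 0.20796; arctan(0.20796) ≈ 11.7480°, so α ≈ 23.4961°.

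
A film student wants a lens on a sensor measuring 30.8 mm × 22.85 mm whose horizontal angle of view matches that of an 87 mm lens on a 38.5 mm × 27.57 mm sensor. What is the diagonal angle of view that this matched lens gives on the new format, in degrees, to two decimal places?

Equal horizontal AOV ⇒ f₂ = f₁ · 30.8/38.5 = 87 × 0.80000 ≈ 69.6000 mm.
Sensor diagonal = √(30.8² + 22.85²) = √1470.7625 ≈ 38.3505 mm.
Diagonal AOV on the new format = 2·arctan(38.3505 / (2 × 69.6000)) = 2·arctan(0.27551) ≈ 30.8065°.

30.81°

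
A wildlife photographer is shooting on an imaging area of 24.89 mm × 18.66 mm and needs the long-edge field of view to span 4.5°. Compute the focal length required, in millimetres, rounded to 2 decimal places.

From α = 2·arctan(w/2f) we get f = w / (2·tan(α/2)).
With w = 24.89 mm and α/2 = 2.25°, tan(α/2) ≈ 0.03929, so f ≈ 24.89 / 0.07858 ≈ 316.7464 mm.

316.75 mm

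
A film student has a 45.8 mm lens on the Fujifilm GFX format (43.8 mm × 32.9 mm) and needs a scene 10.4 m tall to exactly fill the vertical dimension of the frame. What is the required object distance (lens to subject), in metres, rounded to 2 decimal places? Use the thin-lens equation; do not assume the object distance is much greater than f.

14.52 m

W: 10.4 m = 10400 mm.
Magnification m = h/W = dᵢ/dₒ; combined with 1/f = 1/dₒ + 1/dᵢ this gives dₒ = f·(1 + W/h).
dₒ = 45.8 mm × (1 + 10400/32.9) = 45.8 × 317.1094 ≈ 14523.612 mm = 14.5236 m.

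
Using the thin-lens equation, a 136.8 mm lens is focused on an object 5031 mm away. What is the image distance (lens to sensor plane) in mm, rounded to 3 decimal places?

1/dᵢ = 1/f − 1/dₒ = 1/136.8 − 1/5031 = 0.0071112 mm⁻¹.
dᵢ = 1/0.0071112 ≈ 140.6238 mm.

140.624 mm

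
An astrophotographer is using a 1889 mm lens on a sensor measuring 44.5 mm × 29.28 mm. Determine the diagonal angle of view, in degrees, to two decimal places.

1.62°

Sensor diagonal = √(44.5² + 29.28²) = √2837.5684 ≈ 53.2688 mm.
Angle of view α = 2·arctan(d/2f) with d = 53.2688 mm and f = 1889 mm.
d/2f = 0.01410; arctan(0.01410) ≈ 0.8078°, so α ≈ 1.6156°.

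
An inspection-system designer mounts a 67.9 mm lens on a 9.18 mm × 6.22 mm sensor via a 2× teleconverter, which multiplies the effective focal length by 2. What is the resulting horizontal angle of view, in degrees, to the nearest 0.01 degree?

3.87°

Effective focal length f = 67.9 × 2 = 135.8 mm.
α = 2·arctan(9.18 / (2 × 135.8)) = 2·arctan(0.03380) ≈ 3.8717°.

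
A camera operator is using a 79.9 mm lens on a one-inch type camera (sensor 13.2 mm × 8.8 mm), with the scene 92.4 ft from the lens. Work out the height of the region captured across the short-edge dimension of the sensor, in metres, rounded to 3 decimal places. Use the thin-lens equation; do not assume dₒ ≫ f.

3.093 m

dₒ: 92.4 ft × 304.8 mm/ft = 28163.52 mm.
Similar triangles through the lens centre give W/dₒ = h/dᵢ; with 1/f = 1/dₒ + 1/dᵢ this gives W = h·(dₒ − f)/f.
W = 8.8 mm × (28163.5 − 79.9) / 79.9 = 8.8 × 351.4846 ≈ 3093.064 mm = 3.09306 m.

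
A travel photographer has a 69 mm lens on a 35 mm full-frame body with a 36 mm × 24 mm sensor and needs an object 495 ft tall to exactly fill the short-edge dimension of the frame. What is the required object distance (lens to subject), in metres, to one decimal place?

W: 495 ft × 304.8 mm/ft = 150876.00 mm.
Magnification m = h/W = dᵢ/dₒ; combined with 1/f = 1/dₒ + 1/dᵢ this gives dₒ = f·(1 + W/h).
dₒ = 69 mm × (1 + 150876/24) = 69 × 6287.4998 ≈ 433837.486 mm = 433.837 m.

433.8 m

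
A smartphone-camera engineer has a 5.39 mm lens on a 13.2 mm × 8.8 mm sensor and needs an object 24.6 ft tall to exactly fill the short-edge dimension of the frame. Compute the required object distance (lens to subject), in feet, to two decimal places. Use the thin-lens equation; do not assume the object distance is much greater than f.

15.09 ft

W: 24.6 ft × 304.8 mm/ft = 7498.08 mm.
Magnification m = h/W = dᵢ/dₒ; combined with 1/f = 1/dₒ + 1/dᵢ this gives dₒ = f·(1 + W/h).
dₒ = 5.39 mm × (1 + 7498.08/8.8) = 5.39 × 853.0545 ≈ 4597.964 mm = 4597.964/304.8 ft = 15.0852 ft.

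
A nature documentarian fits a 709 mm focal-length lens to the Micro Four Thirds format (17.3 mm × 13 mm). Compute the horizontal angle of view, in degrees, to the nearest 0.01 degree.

Angle of view α = 2·arctan(w/2f) with w = 17.3 mm and f = 709 mm.
w/2f = 0.01220; arctan(0.01220) ≈ 0.6990°, so α ≈ 1.3980°.

1.40°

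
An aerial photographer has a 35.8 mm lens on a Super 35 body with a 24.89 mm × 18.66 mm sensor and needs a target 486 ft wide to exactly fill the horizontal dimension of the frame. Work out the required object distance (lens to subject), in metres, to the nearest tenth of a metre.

213.1 m

W: 486 ft × 304.8 mm/ft = 148132.80 mm.
Magnification m = w/W = dᵢ/dₒ; combined with 1/f = 1/dₒ + 1/dᵢ this gives dₒ = f·(1 + W/w).
dₒ = 35.8 mm × (1 + 148133/24.89) = 35.8 × 5952.4984 ≈ 213099.443 mm = 213.099 m.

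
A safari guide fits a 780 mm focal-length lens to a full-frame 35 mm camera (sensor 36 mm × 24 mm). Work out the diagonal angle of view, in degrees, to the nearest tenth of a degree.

Sensor diagonal = √(36² + 24²) = √1872.0000 ≈ 43.2666 mm.
Angle of view α = 2·arctan(d/2f) with d = 43.2666 mm and f = 780 mm.
d/2f = 0.02774; arctan(0.02774) ≈ 1.5887°, so α ≈ 3.1774°.

3.2°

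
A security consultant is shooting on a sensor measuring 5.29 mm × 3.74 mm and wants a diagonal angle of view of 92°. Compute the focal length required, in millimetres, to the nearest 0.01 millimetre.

3.13 mm

Sensor diagonal = √(5.29² + 3.74²) = √41.9717 ≈ 6.4786 mm.
From α = 2·arctan(d/2f) we get f = d / (2·tan(α/2)).
With d = 6.4786 mm and α/2 = 46°, tan(α/2) ≈ 1.03553, so f ≈ 6.4786 / 2.07106 ≈ 3.1281 mm.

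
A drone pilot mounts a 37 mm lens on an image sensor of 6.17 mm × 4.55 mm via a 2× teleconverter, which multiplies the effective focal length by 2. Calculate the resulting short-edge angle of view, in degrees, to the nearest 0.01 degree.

Effective focal length f = 37 × 2 = 74 mm.
α = 2·arctan(4.55 / (2 × 74)) = 2·arctan(0.03074) ≈ 3.5218°.

3.52°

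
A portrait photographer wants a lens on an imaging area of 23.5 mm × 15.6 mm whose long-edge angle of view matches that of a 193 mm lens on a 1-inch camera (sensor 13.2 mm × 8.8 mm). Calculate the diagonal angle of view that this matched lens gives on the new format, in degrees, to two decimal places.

4.70°

Equal long-edge AOV ⇒ f₂ = f₁ · 23.5/13.2 = 193 × 1.78030 ≈ 343.5985 mm.
Sensor diagonal = √(23.5² + 15.6²) = √795.6100 ≈ 28.2066 mm.
Diagonal AOV on the new format = 2·arctan(28.2066 / (2 × 343.5985)) = 2·arctan(0.04105) ≈ 4.7009°.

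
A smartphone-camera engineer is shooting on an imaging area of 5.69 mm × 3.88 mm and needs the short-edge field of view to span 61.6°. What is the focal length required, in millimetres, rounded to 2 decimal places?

From α = 2·arctan(h/2f) we get f = h / (2·tan(α/2)).
With h = 3.88 mm and α/2 = 30.8°, tan(α/2) ≈ 0.59612, so f ≈ 3.88 / 1.19224 ≈ 3.2544 mm.

3.25 mm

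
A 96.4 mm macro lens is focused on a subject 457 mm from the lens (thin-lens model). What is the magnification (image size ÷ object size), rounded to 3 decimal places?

Thin lens: 1/f = 1/dₒ + 1/dᵢ → 1/dᵢ = 1/96.4 − 1/457 = 0.0081853 mm⁻¹, so dᵢ ≈ 122.1708 mm.
Magnification m = dᵢ/dₒ = 122.1708/457 ≈ 0.26733.

0.267×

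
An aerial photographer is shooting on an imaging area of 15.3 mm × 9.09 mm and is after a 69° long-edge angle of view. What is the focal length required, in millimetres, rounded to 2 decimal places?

From α = 2·arctan(w/2f) we get f = w / (2·tan(α/2)).
With w = 15.3 mm and α/2 = 34.5°, tan(α/2) ≈ 0.68728, so f ≈ 15.3 / 1.37456 ≈ 11.1308 mm.

11.13 mm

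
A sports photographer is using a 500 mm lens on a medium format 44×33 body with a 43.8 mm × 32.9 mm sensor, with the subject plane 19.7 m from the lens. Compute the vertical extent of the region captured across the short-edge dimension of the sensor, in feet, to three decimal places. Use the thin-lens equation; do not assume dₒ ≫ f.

4.145 ft

dₒ: 19.7 m = 19700 mm.
Similar triangles through the lens centre give W/dₒ = h/dᵢ; with 1/f = 1/dₒ + 1/dᵢ this gives W = h·(dₒ − f)/f.
W = 32.9 mm × (19700 − 500) / 500 = 32.9 × 38.4000 ≈ 1263.360 mm = 1263.360/304.8 ft = 4.14488 ft.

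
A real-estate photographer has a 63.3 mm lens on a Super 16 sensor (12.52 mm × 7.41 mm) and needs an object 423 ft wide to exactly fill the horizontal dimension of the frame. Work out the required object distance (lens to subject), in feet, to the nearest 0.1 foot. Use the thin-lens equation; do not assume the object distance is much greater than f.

W: 423 ft × 304.8 mm/ft = 128930.40 mm.
Magnification m = w/W = dᵢ/dₒ; combined with 1/f = 1/dₒ + 1/dᵢ this gives dₒ = f·(1 + W/w).
dₒ = 63.3 mm × (1 + 128930/12.52) = 63.3 × 10298.9549 ≈ 651923.848 mm = 651923.848/304.8 ft = 2138.86 ft.

2138.9 ft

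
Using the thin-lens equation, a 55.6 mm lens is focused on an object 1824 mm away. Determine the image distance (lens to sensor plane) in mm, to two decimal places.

1/dᵢ = 1/f − 1/dₒ = 1/55.6 − 1/1824 = 0.0174374 mm⁻¹.
dᵢ = 1/0.0174374 ≈ 57.3481 mm.

57.35 mm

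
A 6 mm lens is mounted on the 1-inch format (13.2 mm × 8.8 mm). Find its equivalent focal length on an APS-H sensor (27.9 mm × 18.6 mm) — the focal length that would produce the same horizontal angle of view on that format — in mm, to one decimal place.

12.7 mm

Equal angle of view means equal width/f ratio, so f₂ = f₁ · (width₂/width₁) = 6 × 27.9/13.2.
f₂ = 6 × 2.11364 ≈ 12.682 mm.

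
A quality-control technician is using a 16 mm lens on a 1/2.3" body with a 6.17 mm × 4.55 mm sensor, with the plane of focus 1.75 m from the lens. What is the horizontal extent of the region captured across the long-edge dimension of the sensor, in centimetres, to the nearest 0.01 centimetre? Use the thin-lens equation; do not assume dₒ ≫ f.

66.87 cm

dₒ: 1.75 m = 1750 mm.
Similar triangles through the lens centre give W/dₒ = w/dᵢ; with 1/f = 1/dₒ + 1/dᵢ this gives W = w·(dₒ − f)/f.
W = 6.17 mm × (1750 − 16) / 16 = 6.17 × 108.3750 ≈ 668.674 mm = 66.8674 cm.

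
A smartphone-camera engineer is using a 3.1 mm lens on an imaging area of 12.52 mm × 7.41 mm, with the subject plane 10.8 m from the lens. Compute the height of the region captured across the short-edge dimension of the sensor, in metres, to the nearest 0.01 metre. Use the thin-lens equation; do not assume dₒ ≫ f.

dₒ: 10.8 m = 10800 mm.
Similar triangles through the lens centre give W/dₒ = h/dᵢ; with 1/f = 1/dₒ + 1/dᵢ this gives W = h·(dₒ − f)/f.
W = 7.41 mm × (10800 − 3.1) / 3.1 = 7.41 × 3482.8710 ≈ 25808.074 mm = 25.8081 m.

25.81 m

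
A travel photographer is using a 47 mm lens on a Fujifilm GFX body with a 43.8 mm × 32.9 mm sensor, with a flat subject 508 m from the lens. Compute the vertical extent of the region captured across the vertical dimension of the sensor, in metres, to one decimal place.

dₒ: 508 m = 508000 mm.
Similar triangles through the lens centre give W/dₒ = h/dᵢ; with 1/f = 1/dₒ + 1/dᵢ this gives W = h·(dₒ − f)/f.
W = 32.9 mm × (508000 − 47) / 47 = 32.9 × 10807.5106 ≈ 355567.100 mm = 355.567 m.

355.6 m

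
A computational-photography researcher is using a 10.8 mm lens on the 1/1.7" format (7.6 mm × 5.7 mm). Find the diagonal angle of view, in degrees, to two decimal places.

47.48°

Sensor diagonal = √(7.6² + 5.7²) = √90.2500 ≈ 9.5000 mm.
Angle of view α = 2·arctan(d/2f) with d = 9.5000 mm and f = 10.8 mm.
d/2f = 0.43981; arctan(0.43981) ≈ 23.7406°, so α ≈ 47.4812°.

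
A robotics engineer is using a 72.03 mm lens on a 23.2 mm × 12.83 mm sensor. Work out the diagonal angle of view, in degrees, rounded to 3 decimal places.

Sensor diagonal = √(23.2² + 12.83²) = √702.8489 ≈ 26.5113 mm.
Angle of view α = 2·arctan(d/2f) with d = 26.5113 mm and f = 72.03 mm.
d/2f = 0.18403; arctan(0.18403) ≈ 10.4274°, so α ≈ 20.8549°.

20.855°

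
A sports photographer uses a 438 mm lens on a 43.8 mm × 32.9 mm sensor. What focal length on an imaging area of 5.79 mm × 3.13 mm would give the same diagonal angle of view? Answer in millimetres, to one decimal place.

Sensor diagonal = √(43.8² + 32.9²) = √3000.8500 ≈ 54.7800 mm.
Sensor diagonal = √(5.79² + 3.13²) = √43.3210 ≈ 6.5819 mm.
Equal angle of view means equal diagonal/f ratio, so f₂ = f₁ · (diagonal₂/diagonal₁) = 438 × 6.5819/54.7800.
f₂ = 438 × 0.12015 ≈ 52.626 mm.

52.6 mm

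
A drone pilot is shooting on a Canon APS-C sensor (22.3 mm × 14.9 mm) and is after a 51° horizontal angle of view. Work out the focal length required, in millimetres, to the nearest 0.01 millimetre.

From α = 2·arctan(w/2f) we get f = w / (2·tan(α/2)).
With w = 22.3 mm and α/2 = 25.5°, tan(α/2) ≈ 0.47698, so f ≈ 22.3 / 0.95395 ≈ 23.3765 mm.

23.38 mm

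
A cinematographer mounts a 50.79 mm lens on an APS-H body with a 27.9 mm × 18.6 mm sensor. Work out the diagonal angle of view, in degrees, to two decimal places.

Sensor diagonal = √(27.9² + 18.6²) = √1124.3700 ≈ 33.5316 mm.
Angle of view α = 2·arctan(d/2f) with d = 33.5316 mm and f = 50.79 mm.
d/2f = 0.33010; arctan(0.33010) ≈ 18.2681°, so α ≈ 36.5362°.

36.54°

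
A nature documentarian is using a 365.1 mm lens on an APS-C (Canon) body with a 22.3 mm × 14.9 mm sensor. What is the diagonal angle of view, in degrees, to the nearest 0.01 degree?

4.21°

Sensor diagonal = √(22.3² + 14.9²) = √719.3000 ≈ 26.8198 mm.
Angle of view α = 2·arctan(d/2f) with d = 26.8198 mm and f = 365.1 mm.
d/2f = 0.03673; arctan(0.03673) ≈ 2.1035°, so α ≈ 4.2070°.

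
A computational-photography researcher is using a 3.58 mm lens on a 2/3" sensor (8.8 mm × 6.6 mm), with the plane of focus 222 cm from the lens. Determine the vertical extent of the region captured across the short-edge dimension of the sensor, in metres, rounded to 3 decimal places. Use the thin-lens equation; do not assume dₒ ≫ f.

dₒ: 222 cm = 2220 mm.
Similar triangles through the lens centre give W/dₒ = h/dᵢ; with 1/f = 1/dₒ + 1/dᵢ this gives W = h·(dₒ − f)/f.
W = 6.6 mm × (2220 − 3.58) / 3.58 = 6.6 × 619.1117 ≈ 4086.137 mm = 4.08614 m.

4.086 m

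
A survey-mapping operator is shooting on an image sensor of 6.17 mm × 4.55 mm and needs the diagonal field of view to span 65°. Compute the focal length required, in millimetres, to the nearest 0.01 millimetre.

6.02 mm

Sensor diagonal = √(6.17² + 4.55²) = √58.7714 ≈ 7.6663 mm.
From α = 2·arctan(d/2f) we get f = d / (2·tan(α/2)).
With d = 7.6663 mm and α/2 = 32.5°, tan(α/2) ≈ 0.63707, so f ≈ 7.6663 / 1.27414 ≈ 6.0168 mm.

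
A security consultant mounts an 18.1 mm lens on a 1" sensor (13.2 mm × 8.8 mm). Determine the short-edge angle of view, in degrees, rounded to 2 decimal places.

Angle of view α = 2·arctan(h/2f) with h = 8.8 mm and f = 18.1 mm.
h/2f = 0.24309; arctan(0.24309) ≈ 13.6632°, so α ≈ 27.3265°.

27.33°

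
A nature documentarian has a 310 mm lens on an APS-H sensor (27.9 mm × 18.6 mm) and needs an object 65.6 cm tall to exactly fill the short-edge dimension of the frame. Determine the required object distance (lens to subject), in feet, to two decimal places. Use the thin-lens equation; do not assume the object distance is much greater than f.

W: 65.6 cm = 656 mm.
Magnification m = h/W = dᵢ/dₒ; combined with 1/f = 1/dₒ + 1/dᵢ this gives dₒ = f·(1 + W/h).
dₒ = 310 mm × (1 + 656/18.6) = 310 × 36.2688 ≈ 11243.333 mm = 11243.333/304.8 ft = 36.8876 ft.

36.89 ft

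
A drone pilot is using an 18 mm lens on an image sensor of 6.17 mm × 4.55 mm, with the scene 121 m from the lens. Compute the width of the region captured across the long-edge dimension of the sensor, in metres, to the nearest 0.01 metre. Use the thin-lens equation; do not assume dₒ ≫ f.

dₒ: 121 m = 121000 mm.
Similar triangles through the lens centre give W/dₒ = w/dᵢ; with 1/f = 1/dₒ + 1/dᵢ this gives W = w·(dₒ − f)/f.
W = 6.17 mm × (121000 − 18) / 18 = 6.17 × 6721.2222 ≈ 41469.941 mm = 41.4699 m.

41.47 m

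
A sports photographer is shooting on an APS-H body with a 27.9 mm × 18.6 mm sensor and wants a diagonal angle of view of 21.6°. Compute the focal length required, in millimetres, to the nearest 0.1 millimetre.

87.9 mm

Sensor diagonal = √(27.9² + 18.6²) = √1124.3700 ≈ 33.5316 mm.
From α = 2·arctan(d/2f) we get f = d / (2·tan(α/2)).
With d = 33.5316 mm and α/2 = 10.8°, tan(α/2) ≈ 0.19076, so f ≈ 33.5316 / 0.38152 ≈ 87.8895 mm.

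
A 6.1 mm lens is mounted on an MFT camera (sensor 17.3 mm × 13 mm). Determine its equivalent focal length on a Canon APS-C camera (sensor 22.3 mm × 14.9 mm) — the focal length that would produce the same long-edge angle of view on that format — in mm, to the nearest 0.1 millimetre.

7.9 mm

Equal angle of view means equal width/f ratio, so f₂ = f₁ · (width₂/width₁) = 6.1 × 22.3/17.3.
f₂ = 6.1 × 1.28902 ≈ 7.863 mm.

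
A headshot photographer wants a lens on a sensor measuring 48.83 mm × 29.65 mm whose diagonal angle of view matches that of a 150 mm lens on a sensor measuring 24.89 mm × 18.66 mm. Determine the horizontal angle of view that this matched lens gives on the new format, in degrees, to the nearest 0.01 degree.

10.13°

Sensor diagonal = √(24.89² + 18.66²) = √967.7077 ≈ 31.1080 mm.
Sensor diagonal = √(48.83² + 29.65²) = √3263.4914 ≈ 57.1270 mm.
Equal diagonal AOV ⇒ f₂ = f₁ · 57.1270/31.1080 = 150 × 1.83641 ≈ 275.4612 mm.
Horizontal AOV on the new format = 2·arctan(48.83 / (2 × 275.4612)) = 2·arctan(0.08863) ≈ 10.1301°.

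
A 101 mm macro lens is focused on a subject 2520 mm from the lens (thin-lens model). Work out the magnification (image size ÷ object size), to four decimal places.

Thin lens: 1/f = 1/dₒ + 1/dᵢ → 1/dᵢ = 1/101 − 1/2520 = 0.0095042 mm⁻¹, so dᵢ ≈ 105.2170 mm.
Magnification m = dᵢ/dₒ = 105.2170/2520 ≈ 0.04175.

0.0418×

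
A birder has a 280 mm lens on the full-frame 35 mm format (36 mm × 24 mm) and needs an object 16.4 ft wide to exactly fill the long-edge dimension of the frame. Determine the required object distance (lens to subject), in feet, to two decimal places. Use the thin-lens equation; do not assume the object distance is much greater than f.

128.47 ft

W: 16.4 ft × 304.8 mm/ft = 4998.72 mm.
Magnification m = w/W = dᵢ/dₒ; combined with 1/f = 1/dₒ + 1/dᵢ this gives dₒ = f·(1 + W/w).
dₒ = 280 mm × (1 + 4998.72/36) = 280 × 139.8533 ≈ 39158.932 mm = 39158.932/304.8 ft = 128.474 ft.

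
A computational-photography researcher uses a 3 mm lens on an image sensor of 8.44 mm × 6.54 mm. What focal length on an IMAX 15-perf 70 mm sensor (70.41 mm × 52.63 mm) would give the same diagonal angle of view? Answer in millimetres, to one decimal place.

Sensor diagonal = √(8.44² + 6.54²) = √114.0052 ≈ 10.6773 mm.
Sensor diagonal = √(70.41² + 52.63²) = √7727.4850 ≈ 87.9061 mm.
Equal angle of view means equal diagonal/f ratio, so f₂ = f₁ · (diagonal₂/diagonal₁) = 3 × 87.9061/10.6773.
f₂ = 3 × 8.23297 ≈ 24.699 mm.

24.7 mm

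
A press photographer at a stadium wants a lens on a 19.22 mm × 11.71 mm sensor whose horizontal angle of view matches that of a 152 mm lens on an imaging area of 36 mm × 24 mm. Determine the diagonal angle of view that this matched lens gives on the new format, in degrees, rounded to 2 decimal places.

15.79°

Equal horizontal AOV ⇒ f₂ = f₁ · 19.22/36 = 152 × 0.53389 ≈ 81.1511 mm.
Sensor diagonal = √(19.22² + 11.71²) = √506.5325 ≈ 22.5063 mm.
Diagonal AOV on the new format = 2·arctan(22.5063 / (2 × 81.1511)) = 2·arctan(0.13867) ≈ 15.7896°.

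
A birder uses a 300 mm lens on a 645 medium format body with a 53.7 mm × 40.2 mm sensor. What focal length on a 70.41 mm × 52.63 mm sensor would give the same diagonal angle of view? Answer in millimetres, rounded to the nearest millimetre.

393 mm

Sensor diagonal = √(53.7² + 40.2²) = √4499.7300 ≈ 67.0800 mm.
Sensor diagonal = √(70.41² + 52.63²) = √7727.4850 ≈ 87.9061 mm.
Equal angle of view means equal diagonal/f ratio, so f₂ = f₁ · (diagonal₂/diagonal₁) = 300 × 87.9061/67.0800.
f₂ = 300 × 1.31047 ≈ 393.140 mm.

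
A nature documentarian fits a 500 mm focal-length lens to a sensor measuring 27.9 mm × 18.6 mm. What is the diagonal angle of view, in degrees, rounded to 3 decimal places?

3.841°

Sensor diagonal = √(27.9² + 18.6²) = √1124.3700 ≈ 33.5316 mm.
Angle of view α = 2·arctan(d/2f) with d = 33.5316 mm and f = 500 mm.
d/2f = 0.03353; arctan(0.03353) ≈ 1.9205°, so α ≈ 3.8410°.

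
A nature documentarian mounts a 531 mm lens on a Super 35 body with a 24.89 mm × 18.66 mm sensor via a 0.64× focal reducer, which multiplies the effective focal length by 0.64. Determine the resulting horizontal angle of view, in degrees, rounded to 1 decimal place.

4.2°

Effective focal length f = 531 × 0.64 = 339.84 mm.
α = 2·arctan(24.89 / (2 × 339.84)) = 2·arctan(0.03662) ≈ 4.1945°.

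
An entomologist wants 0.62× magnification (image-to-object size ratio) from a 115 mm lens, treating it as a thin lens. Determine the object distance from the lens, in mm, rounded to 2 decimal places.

With m = dᵢ/dₒ and 1/f = 1/dₒ + 1/dᵢ, substituting dᵢ = m·dₒ gives 1/f = (1 + 1/m)/dₒ, hence dₒ = f·(1 + 1/m).
dₒ = 115 × (1 + 1/0.62) = 115 × 2.61290 ≈ 300.484 mm.

300.48 mm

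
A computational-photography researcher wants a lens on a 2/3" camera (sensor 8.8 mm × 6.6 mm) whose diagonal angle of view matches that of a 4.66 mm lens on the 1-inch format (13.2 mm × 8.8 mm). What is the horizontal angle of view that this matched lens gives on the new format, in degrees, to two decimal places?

107.42°

Sensor diagonal = √(13.2² + 8.8²) = √251.6800 ≈ 15.8644 mm.
Sensor diagonal = √(8.8² + 6.6²) = √121.0000 ≈ 11.0000 mm.
Equal diagonal AOV ⇒ f₂ = f₁ · 11.0000/15.8644 = 4.66 × 0.69338 ≈ 3.2311 mm.
Horizontal AOV on the new format = 2·arctan(8.8 / (2 × 3.2311)) = 2·arctan(1.36175) ≈ 107.4168°.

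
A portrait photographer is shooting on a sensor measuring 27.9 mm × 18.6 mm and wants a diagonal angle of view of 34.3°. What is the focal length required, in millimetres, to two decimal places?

54.33 mm

Sensor diagonal = √(27.9² + 18.6²) = √1124.3700 ≈ 33.5316 mm.
From α = 2·arctan(d/2f) we get f = d / (2·tan(α/2)).
With d = 33.5316 mm and α/2 = 17.15°, tan(α/2) ≈ 0.30860, so f ≈ 33.5316 / 0.61719 ≈ 54.3294 mm.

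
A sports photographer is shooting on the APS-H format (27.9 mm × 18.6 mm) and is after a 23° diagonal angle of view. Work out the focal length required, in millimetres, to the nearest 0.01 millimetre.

Sensor diagonal = √(27.9² + 18.6²) = √1124.3700 ≈ 33.5316 mm.
From α = 2·arctan(d/2f) we get f = d / (2·tan(α/2)).
With d = 33.5316 mm and α/2 = 11.5°, tan(α/2) ≈ 0.20345, so f ≈ 33.5316 / 0.40690 ≈ 82.4066 mm.

82.41 mm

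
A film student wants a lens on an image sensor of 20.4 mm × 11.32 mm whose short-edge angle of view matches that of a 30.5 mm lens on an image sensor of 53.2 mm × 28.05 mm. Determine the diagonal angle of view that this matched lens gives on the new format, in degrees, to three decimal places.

86.924°

Equal short-edge AOV ⇒ f₂ = f₁ · 11.32/28.05 = 30.5 × 0.40357 ≈ 12.3087 mm.
Sensor diagonal = √(20.4² + 11.32²) = √544.3024 ≈ 23.3303 mm.
Diagonal AOV on the new format = 2·arctan(23.3303 / (2 × 12.3087)) = 2·arctan(0.94771) ≈ 86.9245°.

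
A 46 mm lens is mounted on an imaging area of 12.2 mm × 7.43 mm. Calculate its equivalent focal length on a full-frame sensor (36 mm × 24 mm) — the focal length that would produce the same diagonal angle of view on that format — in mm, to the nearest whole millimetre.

139 mm

Sensor diagonal = √(12.2² + 7.43²) = √204.0449 ≈ 14.2844 mm.
Sensor diagonal = √(36² + 24²) = √1872.0000 ≈ 43.2666 mm.
Equal angle of view means equal diagonal/f ratio, so f₂ = f₁ · (diagonal₂/diagonal₁) = 46 × 43.2666/14.2844.
f₂ = 46 × 3.02894 ≈ 139.331 mm.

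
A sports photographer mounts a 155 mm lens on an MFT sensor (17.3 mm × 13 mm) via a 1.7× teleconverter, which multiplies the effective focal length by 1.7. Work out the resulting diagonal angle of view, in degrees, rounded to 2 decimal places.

4.70°

Effective focal length f = 155 × 1.7 = 263.5 mm.
Sensor diagonal = √(17.3² + 13²) = √468.2900 ≈ 21.6400 mm.
α = 2·arctan(21.640 / (2 × 263.5)) = 2·arctan(0.04106) ≈ 4.7028°.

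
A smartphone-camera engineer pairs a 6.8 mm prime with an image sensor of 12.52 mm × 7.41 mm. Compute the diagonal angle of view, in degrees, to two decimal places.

93.86°

Sensor diagonal = √(12.52² + 7.41²) = √211.6585 ≈ 14.5485 mm.
Angle of view α = 2·arctan(d/2f) with d = 14.5485 mm and f = 6.8 mm.
d/2f = 1.06974; arctan(1.06974) ≈ 46.9299°, so α ≈ 93.8598°.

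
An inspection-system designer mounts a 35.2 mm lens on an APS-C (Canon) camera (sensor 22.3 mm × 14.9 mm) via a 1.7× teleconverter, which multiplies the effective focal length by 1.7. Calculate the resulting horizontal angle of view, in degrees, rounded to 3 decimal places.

Effective focal length f = 35.2 × 1.7 = 59.84 mm.
α = 2·arctan(22.3 / (2 × 59.84)) = 2·arctan(0.18633) ≈ 21.1098°.

21.110°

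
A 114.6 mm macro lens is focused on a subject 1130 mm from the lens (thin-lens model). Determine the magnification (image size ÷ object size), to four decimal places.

Thin lens: 1/f = 1/dₒ + 1/dᵢ → 1/dᵢ = 1/114.6 − 1/1130 = 0.0078410 mm⁻¹, so dᵢ ≈ 127.5340 mm.
Magnification m = dᵢ/dₒ = 127.5340/1130 ≈ 0.11286.

0.1129×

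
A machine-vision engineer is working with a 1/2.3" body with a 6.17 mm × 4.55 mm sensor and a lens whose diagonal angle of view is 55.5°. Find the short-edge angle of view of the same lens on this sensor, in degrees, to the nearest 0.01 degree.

Sensor diagonal = √(6.17² + 4.55²) = √58.7714 ≈ 7.6663 mm.
From the diagonal AOV: f = 7.6663 / (2·tan(27.75°)) = 7.6663 / 1.05225 ≈ 7.2856 mm.
Short-edge AOV = 2·arctan(4.55 / (2 × 7.2856)) = 2·arctan(0.31226) ≈ 34.6831°.

34.68°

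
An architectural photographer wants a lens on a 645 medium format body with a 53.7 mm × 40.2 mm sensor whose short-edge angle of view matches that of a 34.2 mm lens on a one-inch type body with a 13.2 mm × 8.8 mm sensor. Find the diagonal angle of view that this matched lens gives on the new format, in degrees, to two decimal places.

24.23°

Equal short-edge AOV ⇒ f₂ = f₁ · 40.2/8.8 = 34.2 × 4.56818 ≈ 156.2318 mm.
Sensor diagonal = √(53.7² + 40.2²) = √4499.7300 ≈ 67.0800 mm.
Diagonal AOV on the new format = 2·arctan(67.0800 / (2 × 156.2318)) = 2·arctan(0.21468) ≈ 24.2328°.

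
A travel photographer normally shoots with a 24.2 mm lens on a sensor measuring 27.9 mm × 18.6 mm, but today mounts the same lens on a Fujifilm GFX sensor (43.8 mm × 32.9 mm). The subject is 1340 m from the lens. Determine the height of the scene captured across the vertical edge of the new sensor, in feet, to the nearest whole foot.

5977 ft

The focal length stays 24.2 mm; the relevant sensor dimension is now h = 32.9 mm. Object distance dₒ = 1340 m = 1.34e+06 mm.
Thin-lens field height W = h·(dₒ − f)/f = 32.9 × (1.34e+06 − 24.2)/24.2 ≈ 1821702.637 mm = 1821702.637/304.8 ft = 5976.71 ft.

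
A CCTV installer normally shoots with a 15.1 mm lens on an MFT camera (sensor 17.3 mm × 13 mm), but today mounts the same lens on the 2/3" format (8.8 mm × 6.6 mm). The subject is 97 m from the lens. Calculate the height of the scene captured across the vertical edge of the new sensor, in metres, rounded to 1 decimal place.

42.4 m

The focal length stays 15.1 mm; the relevant sensor dimension is now h = 6.6 mm. Object distance dₒ = 97 m = 97000 mm.
Thin-lens field height W = h·(dₒ − f)/f = 6.6 × (97000 − 15.1)/15.1 ≈ 42390.751 mm = 42.3908 m.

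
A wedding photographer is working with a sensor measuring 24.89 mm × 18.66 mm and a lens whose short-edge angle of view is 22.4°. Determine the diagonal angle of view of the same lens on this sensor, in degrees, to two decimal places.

From the short-edge AOV: f = 18.66 / (2·tan(11.2°)) = 18.66 / 0.39601 ≈ 47.1199 mm.
Sensor diagonal = √(24.89² + 18.66²) = √967.7077 ≈ 31.1080 mm.
Diagonal AOV = 2·arctan(31.1080 / (2 × 47.1199)) = 2·arctan(0.33009) ≈ 36.5355°.

36.54°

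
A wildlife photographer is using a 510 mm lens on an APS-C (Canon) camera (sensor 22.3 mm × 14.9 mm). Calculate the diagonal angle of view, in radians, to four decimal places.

Sensor diagonal = √(22.3² + 14.9²) = √719.3000 ≈ 26.8198 mm.
Angle of view α = 2·arctan(d/2f) with d = 26.8198 mm and f = 510 mm.
d/2f = 0.02629; arctan(0.02629) ≈ 0.0263 rad, so α ≈ 0.0526 rad.

0.0526 rad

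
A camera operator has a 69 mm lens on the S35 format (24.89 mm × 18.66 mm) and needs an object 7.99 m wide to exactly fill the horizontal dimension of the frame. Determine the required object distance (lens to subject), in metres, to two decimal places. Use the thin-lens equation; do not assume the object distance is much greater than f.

22.22 m

W: 7.99 m = 7990 mm.
Magnification m = w/W = dᵢ/dₒ; combined with 1/f = 1/dₒ + 1/dᵢ this gives dₒ = f·(1 + W/w).
dₒ = 69 mm × (1 + 7990/24.89) = 69 × 322.0125 ≈ 22218.859 mm = 22.2189 m.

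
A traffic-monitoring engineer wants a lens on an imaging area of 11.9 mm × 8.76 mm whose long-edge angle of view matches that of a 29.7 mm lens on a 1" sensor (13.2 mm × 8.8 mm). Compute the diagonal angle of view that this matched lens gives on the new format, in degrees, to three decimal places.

Equal long-edge AOV ⇒ f₂ = f₁ · 11.9/13.2 = 29.7 × 0.90152 ≈ 26.7750 mm.
Sensor diagonal = √(11.9² + 8.76²) = √218.3476 ≈ 14.7766 mm.
Diagonal AOV on the new format = 2·arctan(14.7766 / (2 × 26.7750)) = 2·arctan(0.27594) ≈ 30.8526°.

30.853°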